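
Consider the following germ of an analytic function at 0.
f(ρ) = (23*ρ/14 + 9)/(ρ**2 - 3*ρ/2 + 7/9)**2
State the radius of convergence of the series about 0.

The radius of convergence is (1/3)*sqrt(7).

Denominator factor (ρ**2 - 3*ρ/2 + 7/9)^2: discriminant -31/36, complex-conjugate roots (3/4) + ((1/12)*sqrt(31))*i and (3/4) - ((1/12)*sqrt(31))*i; poles of order 2, moduli (1/3)*sqrt(7) and (1/3)*sqrt(7).
The radius of convergence is the smallest modulus among the singular points: (1/3)*sqrt(7).


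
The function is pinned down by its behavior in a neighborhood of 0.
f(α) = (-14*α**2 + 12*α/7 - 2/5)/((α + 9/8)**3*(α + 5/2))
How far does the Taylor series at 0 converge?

Denominator factor (α + 5/2): pole of order 1 at -5/2, modulus 5/2.
Denominator factor (α + 9/8)^3: pole of order 3 at -9/8, modulus 9/8.
The radius of convergence is the smallest modulus among the singular points: 9/8.

The radius of convergence is 9/8.


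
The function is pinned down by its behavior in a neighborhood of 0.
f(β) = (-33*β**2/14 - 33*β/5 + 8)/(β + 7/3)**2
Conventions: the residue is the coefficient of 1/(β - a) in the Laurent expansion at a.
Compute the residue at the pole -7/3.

The residue is 22/5.

At the order-2 pole -7/3 set g(β) = (β - (-7/3))^2*f(β) = -33*β**2/14 - 33*β/5 + 8.
Order-2 pole: residue = g'(a); g'(-7/3) = 22/5, so the residue is 22/5.


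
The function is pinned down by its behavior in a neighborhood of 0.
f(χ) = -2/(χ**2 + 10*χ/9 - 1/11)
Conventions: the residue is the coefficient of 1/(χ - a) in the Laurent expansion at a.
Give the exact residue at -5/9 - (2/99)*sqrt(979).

The factor χ**2 + 10*χ/9 - 1/11 splits as (χ - a)(χ - a') with a = -5/9 - (2/99)*sqrt(979), a' = -5/9 + (2/99)*sqrt(979). At the order-1 pole a set g(χ) = (χ - a)*f(χ) = [-2] / (χ - a').
Simple pole: residue = g(a) at a = -5/9 - (2/99)*sqrt(979), which is (9/178)*sqrt(979).

The residue is (9/178)*sqrt(979).


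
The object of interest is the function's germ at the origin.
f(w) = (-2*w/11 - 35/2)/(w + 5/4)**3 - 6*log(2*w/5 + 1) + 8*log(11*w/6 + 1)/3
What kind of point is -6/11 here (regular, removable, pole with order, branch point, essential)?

The term (8/3)*log(1 - w/(-6/11)) has argument 1 - -6/11/(-6/11) = 0 at -6/11: a logarithmic (infinitely-sheeted) branch point; the remaining terms are analytic or single-valued there.

The point is a logarithmic branch point.


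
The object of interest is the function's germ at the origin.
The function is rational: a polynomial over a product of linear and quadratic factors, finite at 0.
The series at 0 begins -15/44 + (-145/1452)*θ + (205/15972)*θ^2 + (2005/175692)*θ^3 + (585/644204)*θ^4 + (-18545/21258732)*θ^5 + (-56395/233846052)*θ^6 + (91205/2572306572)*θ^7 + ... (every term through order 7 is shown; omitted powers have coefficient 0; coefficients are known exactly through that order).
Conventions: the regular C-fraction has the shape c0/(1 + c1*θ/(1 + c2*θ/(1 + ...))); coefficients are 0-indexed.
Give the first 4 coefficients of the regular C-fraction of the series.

The regular C-fraction coefficients are [-15/44, -29/99, 110/261, -9/29].

Taylor coefficients (read off): a_0 = -15/44, a_1 = -145/1452, a_2 = 205/15972, a_3 = 2005/175692.
c0 = a_0 = -15/44. Peel one level at a time: if S = 1 + c*θ/S' with S'(0) = 1, then c is the θ-coefficient of S and S' = c*θ/(S - 1).
S_1 = c0/f = 1 + (-29/99)*θ + (10/81)*θ^2 + ...; c1 = -29/99.
S_2 = c1*θ/(S_1 - 1) = 1 + (110/261)*θ + (110/841)*θ^2 + ...; c2 = 110/261.
S_3 = c2*θ/(S_2 - 1) = 1 + (-9/29)*θ + ...; c3 = -9/29.


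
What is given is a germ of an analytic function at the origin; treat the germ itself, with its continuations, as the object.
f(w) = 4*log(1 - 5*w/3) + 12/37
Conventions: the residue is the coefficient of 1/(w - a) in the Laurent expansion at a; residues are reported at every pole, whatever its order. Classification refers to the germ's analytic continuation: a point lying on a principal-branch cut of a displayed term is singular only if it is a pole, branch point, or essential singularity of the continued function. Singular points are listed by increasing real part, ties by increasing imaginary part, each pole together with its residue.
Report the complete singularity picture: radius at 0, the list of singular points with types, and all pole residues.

Branch term (4)*log(1 - w/(3/5)): its argument vanishes at w = 3/5, a logarithmic branch point, modulus 3/5.
The radius of convergence is the smallest modulus among the singular points: 3/5.

Radius of convergence at 0: 3/5.
At 3/5: a logarithmic branch point.


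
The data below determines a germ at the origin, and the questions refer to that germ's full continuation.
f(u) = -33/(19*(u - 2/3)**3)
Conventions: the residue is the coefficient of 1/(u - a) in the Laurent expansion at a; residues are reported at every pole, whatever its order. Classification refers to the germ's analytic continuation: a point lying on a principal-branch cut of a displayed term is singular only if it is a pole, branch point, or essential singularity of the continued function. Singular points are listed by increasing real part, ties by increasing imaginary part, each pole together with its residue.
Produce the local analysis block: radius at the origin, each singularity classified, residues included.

Radius of convergence at 0: 2/3.
At 2/3: a pole of order 3; residue 0.

Denominator factor (u - 2/3)^3: pole of order 3 at 2/3, modulus 2/3.
The radius of convergence is the smallest modulus among the singular points: 2/3.
At the order-3 pole 2/3 set g(u) = (u - (2/3))^3*f(u) = -33/19.
Order-3 pole: residue = g''(a)/2; g''(2/3) = 0, so the residue is 0.


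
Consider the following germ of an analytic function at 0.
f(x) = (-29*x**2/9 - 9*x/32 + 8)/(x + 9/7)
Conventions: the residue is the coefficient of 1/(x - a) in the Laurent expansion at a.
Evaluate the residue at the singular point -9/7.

The residue is 4759/1568.

At the order-1 pole -9/7 set g(x) = (x - (-9/7))*f(x) = -29*x**2/9 - 9*x/32 + 8.
Simple pole: residue = g(a) at a = -9/7, which is 4759/1568.


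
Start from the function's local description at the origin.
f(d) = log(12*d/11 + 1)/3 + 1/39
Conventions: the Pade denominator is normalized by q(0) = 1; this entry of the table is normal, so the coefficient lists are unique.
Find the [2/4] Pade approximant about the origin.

Taylor coefficients needed (expand at 0): a_0 = 1/39, a_1 = 4/11, a_2 = -24/121, a_3 = 192/1331, a_4 = -1728/14641, a_5 = 82944/805255, a_6 = -165888/1771561.
Write the denominator as Q(d) = 1 + q1*d + q2*d^2 + q3*d^3 + q4*d^4. Requiring Q*f - P = O(d^7) with deg P <= 2 kills the coefficients of d^3..d^6 in Q*f:
  d^3: a_3 + q1*a_2 + q2*a_1 + q3*a_0 = 0, i.e. 192/1331 + (-24/121)*q1 + (4/11)*q2 + (1/39)*q3 = 0.
  d^4: a_4 + q1*a_3 + q2*a_2 + q3*a_1 + q4*a_0 = 0, i.e. -1728/14641 + (192/1331)*q1 + (-24/121)*q2 + (4/11)*q3 + (1/39)*q4 = 0.
  d^5: a_5 + q1*a_4 + q2*a_3 + q3*a_2 + q4*a_1 = 0, i.e. 82944/805255 + (-1728/14641)*q1 + (192/1331)*q2 + (-24/121)*q3 + (4/11)*q4 = 0.
  d^6: a_6 + q1*a_5 + q2*a_4 + q3*a_3 + q4*a_2 = 0, i.e. -165888/1771561 + (82944/805255)*q1 + (-1728/14641)*q2 + (192/1331)*q3 + (-24/121)*q4 = 0.
Solving this linear system: q1 = 12362/9339, q2 = 55972/171215, q3 = -42432/1883365, q4 = 91104/20717015.
The numerator is Q*f truncated at degree 2: P0 = a_0 = 1/39; P1 = a_1 + q1*a_0 = 144806/364221; P2 = a_2 + q1*a_1 + q2*a_0 = 1945652/6677385.

The Pade approximant has numerator coefficients [1/39, 144806/364221, 1945652/6677385]; denominator coefficients [1, 12362/9339, 55972/171215, -42432/1883365, 91104/20717015].


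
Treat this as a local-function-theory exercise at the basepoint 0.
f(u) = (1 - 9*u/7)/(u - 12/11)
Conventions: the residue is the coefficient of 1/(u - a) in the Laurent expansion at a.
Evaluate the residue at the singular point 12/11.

At the order-1 pole 12/11 set g(u) = (u - (12/11))*f(u) = 1 - 9*u/7.
Simple pole: residue = g(a) at a = 12/11, which is -31/77.

The residue is -31/77.


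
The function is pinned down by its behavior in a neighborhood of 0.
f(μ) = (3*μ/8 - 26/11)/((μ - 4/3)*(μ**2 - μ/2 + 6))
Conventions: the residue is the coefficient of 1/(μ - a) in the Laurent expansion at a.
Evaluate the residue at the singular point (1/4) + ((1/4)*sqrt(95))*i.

The residue is (369/2816) - ((3711/267520)*sqrt(95))*i.

The factor μ**2 - μ/2 + 6 splits as (μ - a)(μ - a') with a = (1/4) + ((1/4)*sqrt(95))*i, a' = (1/4) - ((1/4)*sqrt(95))*i. At the order-1 pole a set g(μ) = (μ - a)*f(μ) = [(3*μ/8 - 26/11)/(μ - 4/3)] / (μ - a').
Simple pole: residue = g(a) at a = (1/4) + ((1/4)*sqrt(95))*i, which is (369/2816) - ((3711/267520)*sqrt(95))*i.


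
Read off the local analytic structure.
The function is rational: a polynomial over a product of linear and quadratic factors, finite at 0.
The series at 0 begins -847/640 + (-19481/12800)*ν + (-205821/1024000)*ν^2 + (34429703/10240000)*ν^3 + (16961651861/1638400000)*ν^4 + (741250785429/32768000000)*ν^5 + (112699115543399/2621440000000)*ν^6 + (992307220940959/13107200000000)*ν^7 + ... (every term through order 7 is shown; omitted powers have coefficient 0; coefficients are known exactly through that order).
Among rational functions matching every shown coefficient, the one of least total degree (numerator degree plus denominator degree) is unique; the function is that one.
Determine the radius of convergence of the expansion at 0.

The radius of convergence is 8/11.

No rational of total degree below 4 reproduces all 8 coefficients; solving the [1/3] Pade equations on them gives f(ν) = (1 - 23*ν/10)/((ν - 10/7)*(ν - 8/11)**2), whose expansion matches every shown term.
Denominator factor (ν - 10/7): pole of order 1 at 10/7, modulus 10/7.
Denominator factor (ν - 8/11)^2: pole of order 2 at 8/11, modulus 8/11.
The radius of convergence is the smallest modulus among the singular points: 8/11.


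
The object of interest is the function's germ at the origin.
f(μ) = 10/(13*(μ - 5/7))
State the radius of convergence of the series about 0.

The radius of convergence is 5/7.

Denominator factor (μ - 5/7): pole of order 1 at 5/7, modulus 5/7.
The radius of convergence is the smallest modulus among the singular points: 5/7.


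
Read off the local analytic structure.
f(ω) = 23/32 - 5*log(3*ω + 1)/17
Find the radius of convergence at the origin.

The radius of convergence is 1/3.

Branch term (-5/17)*log(1 - ω/(-1/3)): its argument vanishes at ω = -1/3, a logarithmic branch point, modulus 1/3.
The radius of convergence is the smallest modulus among the singular points: 1/3.


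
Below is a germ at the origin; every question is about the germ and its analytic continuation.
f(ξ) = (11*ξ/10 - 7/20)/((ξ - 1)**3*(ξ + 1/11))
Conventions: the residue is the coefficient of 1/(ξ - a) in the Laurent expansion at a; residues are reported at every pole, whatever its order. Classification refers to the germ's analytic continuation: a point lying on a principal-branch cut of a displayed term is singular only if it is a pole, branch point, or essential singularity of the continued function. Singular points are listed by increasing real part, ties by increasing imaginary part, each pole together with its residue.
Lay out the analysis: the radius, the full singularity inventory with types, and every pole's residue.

Radius of convergence at 0: 1/11.
At -1/11: a pole of order 1; residue 1331/3840.
At 1: a pole of order 3; residue -1331/3840.

Denominator factor (ξ - 1)^3: pole of order 3 at 1, modulus 1.
Denominator factor (ξ + 1/11): pole of order 1 at -1/11, modulus 1/11.
The radius of convergence is the smallest modulus among the singular points: 1/11.
At the order-1 pole -1/11 set g(ξ) = (ξ - (-1/11))*f(ξ) = (11*ξ/10 - 7/20)/(ξ - 1)**3.
Simple pole: residue = g(a) at a = -1/11, which is 1331/3840.
At the order-3 pole 1 set g(ξ) = (ξ - (1))^3*f(ξ) = (11*ξ/10 - 7/20)/(ξ + 1/11).
Order-3 pole: residue = g''(a)/2; g''(1) = -1331/1920, so the residue is -1331/3840.
List the singular points by increasing real part (a conjugate pair: the negative imaginary part first).


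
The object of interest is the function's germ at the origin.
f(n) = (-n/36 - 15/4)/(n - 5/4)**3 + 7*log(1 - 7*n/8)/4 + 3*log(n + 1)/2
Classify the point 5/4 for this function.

The point is a pole of order 3.

The denominator factor n - 5/4 vanishes at 5/4 and appears to the power 3; the numerator there equals -545/144, nonzero, and no other factor vanishes.
The branch terms are analytic at this point.
Hence a pole whose order is the multiplicity, 3.


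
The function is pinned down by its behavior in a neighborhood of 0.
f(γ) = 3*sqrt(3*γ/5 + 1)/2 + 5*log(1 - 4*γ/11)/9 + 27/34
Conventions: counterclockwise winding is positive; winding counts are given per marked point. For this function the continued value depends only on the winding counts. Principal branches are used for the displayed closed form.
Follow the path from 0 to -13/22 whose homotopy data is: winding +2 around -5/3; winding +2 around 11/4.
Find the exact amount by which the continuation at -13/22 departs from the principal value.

The rational part is single-valued and drops out of the difference; each branch term changes only by its own monodromy.
(3/2)*sqrt(1 - γ/(-5/3)): winding +2 is even, the square root returns to the same sheet, contribution 0.
(5/9)*log(1 - γ/(11/4)): each positive loop around 11/4 adds 2*pi*i to the log, so winding +2 contributes (5/9)*(2)*2*pi*i = (20/9)*pi*i.
Summing the contributions at γ = -13/22 gives (20/9)*pi*i.

Continued minus principal equals (20/9)*pi*i.


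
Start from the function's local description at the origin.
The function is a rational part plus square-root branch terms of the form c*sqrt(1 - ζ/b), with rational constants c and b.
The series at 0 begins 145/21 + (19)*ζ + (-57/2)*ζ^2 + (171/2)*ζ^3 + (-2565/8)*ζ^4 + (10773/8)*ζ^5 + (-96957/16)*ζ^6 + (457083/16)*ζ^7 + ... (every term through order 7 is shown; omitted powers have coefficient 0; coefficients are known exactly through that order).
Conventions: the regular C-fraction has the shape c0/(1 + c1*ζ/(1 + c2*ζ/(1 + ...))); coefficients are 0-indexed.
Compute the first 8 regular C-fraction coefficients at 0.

Taylor coefficients (read off): a_0 = 145/21, a_1 = 19, a_2 = -57/2, a_3 = 171/2, a_4 = -2565/8, a_5 = 10773/8, a_6 = -96957/16, a_7 = 457083/16.
c0 = a_0 = 145/21. Peel one level at a time: if S = 1 + c*ζ/S' with S'(0) = 1, then c is the ζ-coefficient of S and S' = c*ζ/(S - 1).
S_1 = c0/f = 1 + (-399/145)*ζ + (491967/42050)*ζ^2 + ...; c1 = -399/145.
S_2 = c1*ζ/(S_1 - 1) = 1 + (1233/290)*ζ + (-9/4)*ζ^2 + ...; c2 = 1233/290.
S_3 = c2*ζ/(S_2 - 1) = 1 + (145/274)*ζ + (-98165/75076)*ζ^2 + ...; c3 = 145/274.
S_4 = c3*ζ/(S_3 - 1) = 1 + (677/274)*ζ + (-9/4)*ζ^2 + ...; c4 = 677/274.
S_5 = c4*ζ/(S_4 - 1) = 1 + (1233/1354)*ζ + (-3488157/1833316)*ζ^2 + ...; c5 = 1233/1354.
S_6 = c5*ζ/(S_5 - 1) = 1 + (2829/1354)*ζ + (-9/4)*ζ^2 + ...; c6 = 2829/1354.
S_7 = c6*ζ/(S_6 - 1) = 1 + (2031/1886)*ζ + ...; c7 = 2031/1886.

The regular C-fraction coefficients are [145/21, -399/145, 1233/290, 145/274, 677/274, 1233/1354, 2829/1354, 2031/1886].


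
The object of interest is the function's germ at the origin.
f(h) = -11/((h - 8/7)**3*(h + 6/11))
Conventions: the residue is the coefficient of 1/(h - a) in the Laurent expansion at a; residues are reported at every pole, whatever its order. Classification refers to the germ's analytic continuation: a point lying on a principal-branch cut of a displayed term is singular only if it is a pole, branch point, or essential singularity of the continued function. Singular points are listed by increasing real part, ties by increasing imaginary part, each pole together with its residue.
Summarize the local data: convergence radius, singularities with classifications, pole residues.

Radius of convergence at 0: 6/11.
At -6/11: a pole of order 1; residue 5021863/2197000.
At 8/7: a pole of order 3; residue -5021863/2197000.

Denominator factor (h + 6/11): pole of order 1 at -6/11, modulus 6/11.
Denominator factor (h - 8/7)^3: pole of order 3 at 8/7, modulus 8/7.
The radius of convergence is the smallest modulus among the singular points: 6/11.
At the order-1 pole -6/11 set g(h) = (h - (-6/11))*f(h) = -11/(h - 8/7)**3.
Simple pole: residue = g(a) at a = -6/11, which is 5021863/2197000.
At the order-3 pole 8/7 set g(h) = (h - (8/7))^3*f(h) = -11/(h + 6/11).
Order-3 pole: residue = g''(a)/2; g''(8/7) = -5021863/1098500, so the residue is -5021863/2197000.
List the singular points by increasing real part (a conjugate pair: the negative imaginary part first).


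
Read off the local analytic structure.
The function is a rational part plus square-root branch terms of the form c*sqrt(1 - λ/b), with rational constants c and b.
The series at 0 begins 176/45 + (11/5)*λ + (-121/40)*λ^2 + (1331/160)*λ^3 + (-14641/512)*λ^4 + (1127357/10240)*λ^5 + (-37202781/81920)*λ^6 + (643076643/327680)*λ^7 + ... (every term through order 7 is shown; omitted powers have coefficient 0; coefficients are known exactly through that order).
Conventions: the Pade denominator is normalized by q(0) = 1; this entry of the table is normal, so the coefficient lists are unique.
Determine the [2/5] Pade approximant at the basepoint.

The Pade approximant has numerator coefficients [176/45, 472769/16895, 129741161/2838360]; denominator coefficients [1, 22275/3379, 3312375/378448, -23634567/12110336, 112135419/96882688, -563839551/775061504].

Taylor coefficients needed (read off): a_0 = 176/45, a_1 = 11/5, a_2 = -121/40, a_3 = 1331/160, a_4 = -14641/512, a_5 = 1127357/10240, a_6 = -37202781/81920, a_7 = 643076643/327680.
Write the denominator as Q(λ) = 1 + q1*λ + q2*λ^2 + q3*λ^3 + q4*λ^4 + q5*λ^5. Requiring Q*f - P = O(λ^8) with deg P <= 2 kills the coefficients of λ^3..λ^7 in Q*f:
  λ^3: a_3 + q1*a_2 + q2*a_1 + q3*a_0 = 0, i.e. 1331/160 + (-121/40)*q1 + (11/5)*q2 + (176/45)*q3 = 0.
  λ^4: a_4 + q1*a_3 + q2*a_2 + q3*a_1 + q4*a_0 = 0, i.e. -14641/512 + (1331/160)*q1 + (-121/40)*q2 + (11/5)*q3 + (176/45)*q4 = 0.
  λ^5: a_5 + q1*a_4 + q2*a_3 + q3*a_2 + q4*a_1 + q5*a_0 = 0, i.e. 1127357/10240 + (-14641/512)*q1 + (1331/160)*q2 + (-121/40)*q3 + (11/5)*q4 + (176/45)*q5 = 0.
  λ^6: a_6 + q1*a_5 + q2*a_4 + q3*a_3 + q4*a_2 + q5*a_1 = 0, i.e. -37202781/81920 + (1127357/10240)*q1 + (-14641/512)*q2 + (1331/160)*q3 + (-121/40)*q4 + (11/5)*q5 = 0.
  λ^7: a_7 + q1*a_6 + q2*a_5 + q3*a_4 + q4*a_3 + q5*a_2 = 0, i.e. 643076643/327680 + (-37202781/81920)*q1 + (1127357/10240)*q2 + (-14641/512)*q3 + (1331/160)*q4 + (-121/40)*q5 = 0.
Solving this linear system: q1 = 22275/3379, q2 = 3312375/378448, q3 = -23634567/12110336, q4 = 112135419/96882688, q5 = -563839551/775061504.
The numerator is Q*f truncated at degree 2: P0 = a_0 = 176/45; P1 = a_1 + q1*a_0 = 472769/16895; P2 = a_2 + q1*a_1 + q2*a_0 = 129741161/2838360.


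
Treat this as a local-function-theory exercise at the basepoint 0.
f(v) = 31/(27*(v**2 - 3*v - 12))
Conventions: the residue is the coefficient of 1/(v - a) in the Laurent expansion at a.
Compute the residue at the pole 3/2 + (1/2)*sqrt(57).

The residue is (31/1539)*sqrt(57).

The factor v**2 - 3*v - 12 splits as (v - a)(v - a') with a = 3/2 + (1/2)*sqrt(57), a' = 3/2 - (1/2)*sqrt(57). At the order-1 pole a set g(v) = (v - a)*f(v) = [31/27] / (v - a').
Simple pole: residue = g(a) at a = 3/2 + (1/2)*sqrt(57), which is (31/1539)*sqrt(57).


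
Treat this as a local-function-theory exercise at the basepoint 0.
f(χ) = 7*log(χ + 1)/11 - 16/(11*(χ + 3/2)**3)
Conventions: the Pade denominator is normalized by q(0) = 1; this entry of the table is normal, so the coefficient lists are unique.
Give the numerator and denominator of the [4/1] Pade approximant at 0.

The Pade approximant has numerator coefficients [-128/297, 226231997/205210665, -2494139/27361422, 52134961/369379197, -1512335071/22162751820]; denominator coefficients [1, 634676/690945].

Taylor coefficients needed (expand at 0): a_0 = -128/297, a_1 = 445/297, a_2 = -2615/1782, a_3 = 11941/8019, a_4 = -46063/32076, a_5 = 158669/120285.
Write the denominator as Q(χ) = 1 + q1*χ. Requiring Q*f - P = O(χ^6) with deg P <= 4 kills the coefficients of χ^5..χ^5 in Q*f:
  χ^5: a_5 + q1*a_4 = 0, i.e. 158669/120285 + (-46063/32076)*q1 = 0.
Solving this linear system: q1 = 634676/690945.
The numerator is Q*f truncated at degree 4: P0 = a_0 = -128/297; P1 = a_1 + q1*a_0 = 226231997/205210665; P2 = a_2 + q1*a_1 = -2494139/27361422; P3 = a_3 + q1*a_2 = 52134961/369379197; P4 = a_4 + q1*a_3 = -1512335071/22162751820.


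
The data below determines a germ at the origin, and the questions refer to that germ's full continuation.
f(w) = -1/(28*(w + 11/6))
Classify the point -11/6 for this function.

The point is a pole of order 1.

The denominator factor w + 11/6 vanishes at -11/6 and appears to the power 1; the numerator there equals -1/28, nonzero, and no other factor vanishes.
Hence a pole whose order is the multiplicity, 1.


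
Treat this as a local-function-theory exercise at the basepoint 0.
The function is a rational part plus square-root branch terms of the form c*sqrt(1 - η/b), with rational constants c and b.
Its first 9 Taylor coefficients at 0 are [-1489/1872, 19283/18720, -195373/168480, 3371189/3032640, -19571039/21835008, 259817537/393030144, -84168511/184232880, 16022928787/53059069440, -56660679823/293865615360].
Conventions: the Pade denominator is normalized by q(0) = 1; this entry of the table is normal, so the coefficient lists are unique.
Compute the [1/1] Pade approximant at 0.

The Pade approximant has numerator coefficients [-1489/1872, 437402831/3248799840]; denominator coefficients [1, 195373/173547].

Taylor coefficients needed (read off): a_0 = -1489/1872, a_1 = 19283/18720, a_2 = -195373/168480.
Write the denominator as Q(η) = 1 + q1*η. Requiring Q*f - P = O(η^3) with deg P <= 1 kills the coefficients of η^2..η^2 in Q*f:
  η^2: a_2 + q1*a_1 = 0, i.e. -195373/168480 + (19283/18720)*q1 = 0.
Solving this linear system: q1 = 195373/173547.
The numerator is Q*f truncated at degree 1: P0 = a_0 = -1489/1872; P1 = a_1 + q1*a_0 = 437402831/3248799840.


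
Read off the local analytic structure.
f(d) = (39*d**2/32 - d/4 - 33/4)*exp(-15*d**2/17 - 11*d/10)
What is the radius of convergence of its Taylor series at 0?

The radius of convergence is infinite.

The factor exp(-15*d**2/17 - 11*d/10) is entire and contributes no finite singular point.
The polynomial part has no poles.
No finite singular points: the Taylor series at 0 converges everywhere.


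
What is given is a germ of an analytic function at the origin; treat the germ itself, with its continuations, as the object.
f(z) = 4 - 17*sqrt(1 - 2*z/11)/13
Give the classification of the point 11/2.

The term (-17/13)*sqrt(1 - z/(11/2)) has argument 1 - 11/2/(11/2) = 0 at 11/2: a square-root (algebraic, two-sheeted) branch point; the remaining terms are analytic or single-valued there.

The point is an algebraic (square-root) branch point.


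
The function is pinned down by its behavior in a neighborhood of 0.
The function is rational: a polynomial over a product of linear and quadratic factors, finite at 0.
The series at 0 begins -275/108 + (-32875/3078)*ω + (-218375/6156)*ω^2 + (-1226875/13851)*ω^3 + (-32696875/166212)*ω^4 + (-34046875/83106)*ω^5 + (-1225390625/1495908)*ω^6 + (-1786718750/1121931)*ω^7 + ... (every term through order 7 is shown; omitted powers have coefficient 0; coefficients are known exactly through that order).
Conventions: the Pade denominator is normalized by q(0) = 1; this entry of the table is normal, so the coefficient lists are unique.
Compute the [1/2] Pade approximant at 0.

The Pade approximant has numerator coefficients [-275/108, 94545250/16416627]; denominator coefficients [1, -5578490/864033, 34086605/2592099].

Taylor coefficients needed (read off): a_0 = -275/108, a_1 = -32875/3078, a_2 = -218375/6156, a_3 = -1226875/13851.
Write the denominator as Q(ω) = 1 + q1*ω + q2*ω^2. Requiring Q*f - P = O(ω^4) with deg P <= 1 kills the coefficients of ω^2..ω^3 in Q*f:
  ω^2: a_2 + q1*a_1 + q2*a_0 = 0, i.e. -218375/6156 + (-32875/3078)*q1 + (-275/108)*q2 = 0.
  ω^3: a_3 + q1*a_2 + q2*a_1 = 0, i.e. -1226875/13851 + (-218375/6156)*q1 + (-32875/3078)*q2 = 0.
Solving this linear system: q1 = -5578490/864033, q2 = 34086605/2592099.
The numerator is Q*f truncated at degree 1: P0 = a_0 = -275/108; P1 = a_1 + q1*a_0 = 94545250/16416627.


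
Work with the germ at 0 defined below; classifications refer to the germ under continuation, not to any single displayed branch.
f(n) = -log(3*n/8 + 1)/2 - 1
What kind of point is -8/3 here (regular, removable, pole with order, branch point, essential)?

The point is a logarithmic branch point.

The term (-1/2)*log(1 - n/(-8/3)) has argument 1 - -8/3/(-8/3) = 0 at -8/3: a logarithmic (infinitely-sheeted) branch point; the remaining terms are analytic or single-valued there.


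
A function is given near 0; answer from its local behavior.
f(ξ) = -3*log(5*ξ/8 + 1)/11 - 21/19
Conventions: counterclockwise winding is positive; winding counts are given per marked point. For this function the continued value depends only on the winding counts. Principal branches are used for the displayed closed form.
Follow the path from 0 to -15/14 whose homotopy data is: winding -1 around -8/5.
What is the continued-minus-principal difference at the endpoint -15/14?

Continued minus principal equals (6/11)*pi*i.

The rational part is single-valued and drops out of the difference; each branch term changes only by its own monodromy.
(-3/11)*log(1 - ξ/(-8/5)): each positive loop around -8/5 adds 2*pi*i to the log, so winding -1 contributes (-3/11)*(-1)*2*pi*i = (6/11)*pi*i.
Summing the contributions at ξ = -15/14 gives (6/11)*pi*i.


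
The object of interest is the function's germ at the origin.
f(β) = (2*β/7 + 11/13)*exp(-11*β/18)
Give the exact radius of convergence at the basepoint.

The radius of convergence is infinite.

The factor exp(-11*β/18) is entire and contributes no finite singular point.
The polynomial part has no poles.
No finite singular points: the Taylor series at 0 converges everywhere.


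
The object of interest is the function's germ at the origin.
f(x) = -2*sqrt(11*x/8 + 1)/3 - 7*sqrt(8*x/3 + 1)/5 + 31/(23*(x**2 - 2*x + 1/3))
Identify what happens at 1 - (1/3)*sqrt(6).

The denominator factor x**2 - 2*x + 1/3 vanishes at 1 - (1/3)*sqrt(6) and appears to the power 1; the numerator there equals 31/23, nonzero, and no other factor vanishes.
The branch terms are analytic at this point.
Hence a pole whose order is the multiplicity, 1.

The point is a pole of order 1.


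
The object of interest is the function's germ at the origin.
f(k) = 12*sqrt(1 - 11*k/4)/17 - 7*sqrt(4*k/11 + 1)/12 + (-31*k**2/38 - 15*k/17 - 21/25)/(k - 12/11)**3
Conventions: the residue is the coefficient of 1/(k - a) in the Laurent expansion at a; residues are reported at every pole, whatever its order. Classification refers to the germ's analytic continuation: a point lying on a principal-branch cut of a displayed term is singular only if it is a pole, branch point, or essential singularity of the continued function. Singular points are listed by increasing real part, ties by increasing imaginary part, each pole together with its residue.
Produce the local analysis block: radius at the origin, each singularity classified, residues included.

Denominator factor (k - 12/11)^3: pole of order 3 at 12/11, modulus 12/11.
Branch term (12/17)*sqrt(1 - k/(4/11)): its argument vanishes at k = 4/11, a square-root branch point, modulus 4/11.
Branch term (-7/12)*sqrt(1 - k/(-11/4)): its argument vanishes at k = -11/4, a square-root branch point, modulus 11/4.
The radius of convergence is the smallest modulus among the singular points: 4/11.
The branch terms are analytic at 12/11 and contribute nothing to the residue; only the rational part matters.
At the order-3 pole 12/11 set g(k) = (k - (12/11))^3*(rational part) = -31*k**2/38 - 15*k/17 - 21/25.
Order-3 pole: residue = g''(a)/2; g''(12/11) = -31/19, so the residue is -31/38.
List the singular points by increasing real part (a conjugate pair: the negative imaginary part first).

Radius of convergence at 0: 4/11.
At -11/4: an algebraic (square-root) branch point.
At 4/11: an algebraic (square-root) branch point.
At 12/11: a pole of order 3; residue -31/38.


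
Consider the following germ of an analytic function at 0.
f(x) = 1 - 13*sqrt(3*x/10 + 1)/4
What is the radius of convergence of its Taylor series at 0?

The radius of convergence is 10/3.

Branch term (-13/4)*sqrt(1 - x/(-10/3)): its argument vanishes at x = -10/3, a square-root branch point, modulus 10/3.
The radius of convergence is the smallest modulus among the singular points: 10/3.


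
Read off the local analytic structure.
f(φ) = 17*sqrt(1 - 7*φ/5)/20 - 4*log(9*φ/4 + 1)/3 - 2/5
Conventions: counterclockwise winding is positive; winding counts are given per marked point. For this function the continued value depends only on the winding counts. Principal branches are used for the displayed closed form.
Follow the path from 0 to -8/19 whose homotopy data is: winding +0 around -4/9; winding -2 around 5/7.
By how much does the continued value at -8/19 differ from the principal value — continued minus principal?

The rational part is single-valued and drops out of the difference; each branch term changes only by its own monodromy.
(17/20)*sqrt(1 - φ/(5/7)): winding -2 is even, the square root returns to the same sheet, contribution 0.
(-4/3)*log(1 - φ/(-4/9)): winding 0 around -4/9, so this term returns to its principal value, contribution 0.
Summing the contributions at φ = -8/19 gives 0.

Continued minus principal equals 0.


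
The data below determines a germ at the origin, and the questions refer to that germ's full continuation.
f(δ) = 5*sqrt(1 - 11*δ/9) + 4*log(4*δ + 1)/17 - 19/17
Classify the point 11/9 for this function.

There is no denominator, hence no pole anywhere.
Branch term sqrt(1 - δ/(9/11)): argument at 11/9 is -40/81, nonzero, so 11/9 is not its branch point (a point on a principal cut is still regular for the continued germ).
Branch term log(1 - δ/(-1/4)): argument at 11/9 is 53/9, nonzero, so 11/9 is not its branch point (a point on a principal cut is still regular for the continued germ).
So the germ continues analytically to 11/9.

The point is a regular point.


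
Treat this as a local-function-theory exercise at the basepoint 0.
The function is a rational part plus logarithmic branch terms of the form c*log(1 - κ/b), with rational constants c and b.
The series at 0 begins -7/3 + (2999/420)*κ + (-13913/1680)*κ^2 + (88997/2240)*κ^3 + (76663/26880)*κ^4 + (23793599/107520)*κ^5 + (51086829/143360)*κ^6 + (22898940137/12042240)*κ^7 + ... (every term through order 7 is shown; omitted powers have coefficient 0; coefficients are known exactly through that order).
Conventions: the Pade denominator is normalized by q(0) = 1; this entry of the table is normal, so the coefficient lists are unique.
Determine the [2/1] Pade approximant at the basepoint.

Taylor coefficients needed (read off): a_0 = -7/3, a_1 = 2999/420, a_2 = -13913/1680, a_3 = 88997/2240.
Write the denominator as Q(κ) = 1 + q1*κ. Requiring Q*f - P = O(κ^4) with deg P <= 2 kills the coefficients of κ^3..κ^3 in Q*f:
  κ^3: a_3 + q1*a_2 = 0, i.e. 88997/2240 + (-13913/1680)*q1 = 0.
Solving this linear system: q1 = 266991/55652.
The numerator is Q*f truncated at degree 2: P0 = a_0 = -7/3; P1 = a_1 + q1*a_0 = -5921927/1460865; P2 = a_2 + q1*a_1 = 15178361/584346.

The Pade approximant has numerator coefficients [-7/3, -5921927/1460865, 15178361/584346]; denominator coefficients [1, 266991/55652].


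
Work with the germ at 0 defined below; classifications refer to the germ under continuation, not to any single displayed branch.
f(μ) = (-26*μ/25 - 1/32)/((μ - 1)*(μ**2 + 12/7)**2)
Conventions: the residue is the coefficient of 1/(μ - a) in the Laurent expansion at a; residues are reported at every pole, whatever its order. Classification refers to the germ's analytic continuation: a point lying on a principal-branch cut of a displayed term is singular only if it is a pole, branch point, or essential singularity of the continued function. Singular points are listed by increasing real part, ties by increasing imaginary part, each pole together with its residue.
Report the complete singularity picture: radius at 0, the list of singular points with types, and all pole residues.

Radius of convergence at 0: 1.
At -((2/7)*sqrt(21))*i: a pole of order 2; residue (41993/577600) - ((59353/16634880)*sqrt(21))*i.
At ((2/7)*sqrt(21))*i: a pole of order 2; residue (41993/577600) + ((59353/16634880)*sqrt(21))*i.
At 1: a pole of order 1; residue -41993/288800.

Denominator factor (μ**2 + 12/7)^2: discriminant -48/7, complex-conjugate roots ((2/7)*sqrt(21))*i and -((2/7)*sqrt(21))*i; poles of order 2, moduli (2/7)*sqrt(21) and (2/7)*sqrt(21).
Denominator factor (μ - 1): pole of order 1 at 1, modulus 1.
The radius of convergence is the smallest modulus among the singular points: 1.
The factor μ**2 + 12/7 splits as (μ - a)(μ - a') with a = -((2/7)*sqrt(21))*i, a' = ((2/7)*sqrt(21))*i. At the order-2 pole a set g(μ) = (μ - a)^2*f(μ) = [(-26*μ/25 - 1/32)/(μ - 1)] / (μ - a')^2.
Order-2 pole: residue = g'(a); g'(-((2/7)*sqrt(21))*i) = (41993/577600) - ((59353/16634880)*sqrt(21))*i, so the residue is (41993/577600) - ((59353/16634880)*sqrt(21))*i.
The factor μ**2 + 12/7 splits as (μ - a)(μ - a') with a = ((2/7)*sqrt(21))*i, a' = -((2/7)*sqrt(21))*i. At the order-2 pole a set g(μ) = (μ - a)^2*f(μ) = [(-26*μ/25 - 1/32)/(μ - 1)] / (μ - a')^2.
Order-2 pole: residue = g'(a); g'(((2/7)*sqrt(21))*i) = (41993/577600) + ((59353/16634880)*sqrt(21))*i, so the residue is (41993/577600) + ((59353/16634880)*sqrt(21))*i.
At the order-1 pole 1 set g(μ) = (μ - (1))*f(μ) = (-26*μ/25 - 1/32)/(μ**2 + 12/7)**2.
Simple pole: residue = g(a) at a = 1, which is -41993/288800.
List the singular points by increasing real part (a conjugate pair: the negative imaginary part first).


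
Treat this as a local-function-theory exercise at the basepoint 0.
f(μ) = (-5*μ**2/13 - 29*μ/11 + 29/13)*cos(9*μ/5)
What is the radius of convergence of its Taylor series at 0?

The factor cos(9*μ/5) is entire and contributes no finite singular point.
The polynomial part has no poles.
No finite singular points: the Taylor series at 0 converges everywhere.

The radius of convergence is infinite.


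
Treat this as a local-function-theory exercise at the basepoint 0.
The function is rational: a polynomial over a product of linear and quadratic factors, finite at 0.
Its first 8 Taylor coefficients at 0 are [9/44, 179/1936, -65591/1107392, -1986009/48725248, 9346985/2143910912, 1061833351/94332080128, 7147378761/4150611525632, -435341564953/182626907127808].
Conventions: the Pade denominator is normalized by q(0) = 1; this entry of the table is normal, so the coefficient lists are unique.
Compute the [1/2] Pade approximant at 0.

The Pade approximant has numerator coefficients [9/44, 16145/251713]; denominator coefficients [1, -139393/1006852, 4609309/13089076].

Taylor coefficients needed (read off): a_0 = 9/44, a_1 = 179/1936, a_2 = -65591/1107392, a_3 = -1986009/48725248.
Write the denominator as Q(γ) = 1 + q1*γ + q2*γ^2. Requiring Q*f - P = O(γ^4) with deg P <= 1 kills the coefficients of γ^2..γ^3 in Q*f:
  γ^2: a_2 + q1*a_1 + q2*a_0 = 0, i.e. -65591/1107392 + (179/1936)*q1 + (9/44)*q2 = 0.
  γ^3: a_3 + q1*a_2 + q2*a_1 = 0, i.e. -1986009/48725248 + (-65591/1107392)*q1 + (179/1936)*q2 = 0.
Solving this linear system: q1 = -139393/1006852, q2 = 4609309/13089076.
The numerator is Q*f truncated at degree 1: P0 = a_0 = 9/44; P1 = a_1 + q1*a_0 = 16145/251713.


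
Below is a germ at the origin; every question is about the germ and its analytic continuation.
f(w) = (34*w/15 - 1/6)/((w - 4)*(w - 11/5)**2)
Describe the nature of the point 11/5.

The denominator factor w - 11/5 vanishes at 11/5 and appears to the power 2; the numerator there equals 241/50, nonzero, and no other factor vanishes.
Hence a pole whose order is the multiplicity, 2.

The point is a pole of order 2.


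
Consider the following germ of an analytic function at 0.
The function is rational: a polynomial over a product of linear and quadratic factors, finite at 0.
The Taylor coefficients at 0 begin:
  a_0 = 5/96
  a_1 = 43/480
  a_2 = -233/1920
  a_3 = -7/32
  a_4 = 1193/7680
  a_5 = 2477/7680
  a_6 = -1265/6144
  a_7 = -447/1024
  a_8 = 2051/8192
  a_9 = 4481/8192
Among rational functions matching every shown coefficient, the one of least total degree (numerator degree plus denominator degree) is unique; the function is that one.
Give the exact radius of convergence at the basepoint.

The radius of convergence is 1.

No rational of total degree below 8 reproduces all 10 coefficients; solving the [2/6] Pade equations on them gives f(δ) = (-3*δ**2/8 + 3*δ/20 + 5/24)/((δ - 2)**2*(δ**2 + 1)**2), whose expansion matches every shown term.
Denominator factor (δ - 2)^2: pole of order 2 at 2, modulus 2.
Denominator factor (δ**2 + 1)^2: discriminant -4, complex-conjugate roots (1)*i and -(1)*i; poles of order 2, moduli 1 and 1.
The radius of convergence is the smallest modulus among the singular points: 1.


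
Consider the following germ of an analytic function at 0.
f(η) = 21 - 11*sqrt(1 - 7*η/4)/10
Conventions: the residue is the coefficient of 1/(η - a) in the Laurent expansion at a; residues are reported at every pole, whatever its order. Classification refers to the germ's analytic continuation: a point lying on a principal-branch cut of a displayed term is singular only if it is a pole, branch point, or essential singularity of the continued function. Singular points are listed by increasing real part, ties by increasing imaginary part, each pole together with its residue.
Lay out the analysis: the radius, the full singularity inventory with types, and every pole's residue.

Branch term (-11/10)*sqrt(1 - η/(4/7)): its argument vanishes at η = 4/7, a square-root branch point, modulus 4/7.
The radius of convergence is the smallest modulus among the singular points: 4/7.

Radius of convergence at 0: 4/7.
At 4/7: an algebraic (square-root) branch point.


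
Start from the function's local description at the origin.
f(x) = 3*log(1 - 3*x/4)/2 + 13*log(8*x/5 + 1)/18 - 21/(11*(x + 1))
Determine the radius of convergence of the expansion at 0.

The radius of convergence is 5/8.

Denominator factor (x + 1): pole of order 1 at -1, modulus 1.
Branch term (13/18)*log(1 - x/(-5/8)): its argument vanishes at x = -5/8, a logarithmic branch point, modulus 5/8.
Branch term (3/2)*log(1 - x/(4/3)): its argument vanishes at x = 4/3, a logarithmic branch point, modulus 4/3.
The radius of convergence is the smallest modulus among the singular points: 5/8.


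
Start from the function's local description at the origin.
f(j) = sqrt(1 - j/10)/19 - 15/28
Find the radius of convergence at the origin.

The radius of convergence is 10.

Branch term (1/19)*sqrt(1 - j/(10)): its argument vanishes at j = 10, a square-root branch point, modulus 10.
The radius of convergence is the smallest modulus among the singular points: 10.


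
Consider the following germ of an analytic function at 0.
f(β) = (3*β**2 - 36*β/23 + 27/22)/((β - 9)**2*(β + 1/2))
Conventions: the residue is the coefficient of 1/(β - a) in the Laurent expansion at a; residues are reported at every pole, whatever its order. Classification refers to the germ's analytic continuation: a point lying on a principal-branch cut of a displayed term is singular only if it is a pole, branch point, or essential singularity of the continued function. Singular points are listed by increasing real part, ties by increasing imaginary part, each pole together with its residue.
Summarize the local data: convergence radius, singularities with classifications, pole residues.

Denominator factor (β + 1/2): pole of order 1 at -1/2, modulus 1/2.
Denominator factor (β - 9)^2: pole of order 2 at 9, modulus 9.
The radius of convergence is the smallest modulus among the singular points: 1/2.
At the order-1 pole -1/2 set g(β) = (β - (-1/2))*f(β) = (3*β**2 - 36*β/23 + 27/22)/(β - 9)**2.
Simple pole: residue = g(a) at a = -1/2, which is 147/4807.
At the order-2 pole 9 set g(β) = (β - (9))^2*f(β) = (3*β**2 - 36*β/23 + 27/22)/(β + 1/2).
Order-2 pole: residue = g'(a); g'(9) = 14274/4807, so the residue is 14274/4807.
List the singular points by increasing real part (a conjugate pair: the negative imaginary part first).

Radius of convergence at 0: 1/2.
At -1/2: a pole of order 1; residue 147/4807.
At 9: a pole of order 2; residue 14274/4807.
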